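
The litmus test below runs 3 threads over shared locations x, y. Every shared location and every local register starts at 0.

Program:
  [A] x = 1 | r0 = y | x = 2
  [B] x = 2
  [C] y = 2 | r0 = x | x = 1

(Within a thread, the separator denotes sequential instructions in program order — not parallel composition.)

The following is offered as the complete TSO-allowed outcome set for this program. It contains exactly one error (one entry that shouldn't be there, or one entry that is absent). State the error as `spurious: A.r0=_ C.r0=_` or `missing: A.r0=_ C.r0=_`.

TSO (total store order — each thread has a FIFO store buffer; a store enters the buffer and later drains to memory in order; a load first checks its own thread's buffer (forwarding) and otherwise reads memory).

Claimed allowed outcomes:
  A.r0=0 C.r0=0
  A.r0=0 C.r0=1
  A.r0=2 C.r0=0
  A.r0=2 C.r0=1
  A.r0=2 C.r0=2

outcome vector order: (A.r0,C.r0)
under TSO → 0/0 0/1 0/2 2/0 2/1 2/2
TSO∖claimed = {0/2}

missing: A.r0=0 C.r0=2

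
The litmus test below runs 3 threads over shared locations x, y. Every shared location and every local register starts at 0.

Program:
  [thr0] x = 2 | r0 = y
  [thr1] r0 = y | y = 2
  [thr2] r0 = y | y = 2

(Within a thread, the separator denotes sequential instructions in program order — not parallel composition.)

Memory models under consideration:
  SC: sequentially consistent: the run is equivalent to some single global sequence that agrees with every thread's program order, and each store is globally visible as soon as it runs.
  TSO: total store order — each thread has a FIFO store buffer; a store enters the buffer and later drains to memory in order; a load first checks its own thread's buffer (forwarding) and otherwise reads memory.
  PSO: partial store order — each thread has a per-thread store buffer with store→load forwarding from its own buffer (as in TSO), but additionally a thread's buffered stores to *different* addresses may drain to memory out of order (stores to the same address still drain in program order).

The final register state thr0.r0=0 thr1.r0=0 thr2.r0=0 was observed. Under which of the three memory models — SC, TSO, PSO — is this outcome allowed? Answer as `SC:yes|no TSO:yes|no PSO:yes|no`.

outcome vector order: (thr0.r0,thr1.r0,thr2.r0)
SC (6): 0/0/0, 0/0/2, 0/2/0, 2/0/0, 2/0/2, 2/2/0
TSO (6): 0/0/0, 0/0/2, 0/2/0, 2/0/0, 2/0/2, 2/2/0
PSO (6): 0/0/0, 0/0/2, 0/2/0, 2/0/0, 2/0/2, 2/2/0
target 0/0/0 ∈ {SC,TSO,PSO}

SC:yes TSO:yes PSO:yes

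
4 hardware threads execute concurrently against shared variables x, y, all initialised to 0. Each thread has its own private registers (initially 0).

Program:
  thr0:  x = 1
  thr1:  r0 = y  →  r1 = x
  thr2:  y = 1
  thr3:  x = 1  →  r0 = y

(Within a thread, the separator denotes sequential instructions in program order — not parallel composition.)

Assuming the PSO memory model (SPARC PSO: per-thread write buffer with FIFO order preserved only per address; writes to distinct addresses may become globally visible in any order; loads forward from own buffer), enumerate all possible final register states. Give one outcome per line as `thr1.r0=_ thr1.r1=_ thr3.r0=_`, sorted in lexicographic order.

thr1.r0=0 thr1.r1=0 thr3.r0=0
thr1.r0=0 thr1.r1=0 thr3.r0=1
thr1.r0=0 thr1.r1=1 thr3.r0=0
thr1.r0=0 thr1.r1=1 thr3.r0=1
thr1.r0=1 thr1.r1=0 thr3.r0=0
thr1.r0=1 thr1.r1=0 thr3.r0=1
thr1.r0=1 thr1.r1=1 thr3.r0=0
thr1.r0=1 thr1.r1=1 thr3.r0=1

outcome vector order: (thr1.r0,thr1.r1,thr3.r0)
|PSO outcomes| = 8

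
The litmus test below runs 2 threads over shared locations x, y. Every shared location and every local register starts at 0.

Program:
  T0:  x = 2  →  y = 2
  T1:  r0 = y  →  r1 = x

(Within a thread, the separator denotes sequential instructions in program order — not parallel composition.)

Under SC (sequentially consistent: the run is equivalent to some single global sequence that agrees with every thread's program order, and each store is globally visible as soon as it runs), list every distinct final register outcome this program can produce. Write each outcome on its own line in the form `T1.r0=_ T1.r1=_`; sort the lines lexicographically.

outcome vector order: (T1.r0,T1.r1)
|SC outcomes| = 3

T1.r0=0 T1.r1=0
T1.r0=0 T1.r1=2
T1.r0=2 T1.r1=2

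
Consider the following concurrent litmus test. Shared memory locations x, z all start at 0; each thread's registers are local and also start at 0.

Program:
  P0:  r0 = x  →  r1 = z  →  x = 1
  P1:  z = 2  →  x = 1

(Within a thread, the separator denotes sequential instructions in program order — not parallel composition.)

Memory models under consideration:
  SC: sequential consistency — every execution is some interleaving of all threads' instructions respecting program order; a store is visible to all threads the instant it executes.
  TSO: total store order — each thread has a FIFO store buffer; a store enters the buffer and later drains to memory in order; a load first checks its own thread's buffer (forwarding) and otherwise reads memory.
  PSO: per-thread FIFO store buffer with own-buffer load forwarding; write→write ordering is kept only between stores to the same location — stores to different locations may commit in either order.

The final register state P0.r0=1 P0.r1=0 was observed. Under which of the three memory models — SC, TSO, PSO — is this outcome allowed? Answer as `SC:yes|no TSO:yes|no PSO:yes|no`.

outcome vector order: (P0.r0,P0.r1)
SC (3): (0,0), (0,2), (1,2)
TSO (3): (0,0), (0,2), (1,2)
PSO (4): (0,0), (0,2), (1,0), (1,2)
target (1,0) ∈ {PSO}

SC:no TSO:no PSO:yes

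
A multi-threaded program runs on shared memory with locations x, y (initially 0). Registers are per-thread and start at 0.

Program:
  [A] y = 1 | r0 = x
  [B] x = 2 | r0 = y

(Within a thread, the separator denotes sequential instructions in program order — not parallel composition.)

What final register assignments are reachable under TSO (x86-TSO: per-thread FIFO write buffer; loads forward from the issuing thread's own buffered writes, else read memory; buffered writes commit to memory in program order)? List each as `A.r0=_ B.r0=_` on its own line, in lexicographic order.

outcome vector order: (A.r0,B.r0)
|TSO outcomes| = 4

A.r0=0 B.r0=0
A.r0=0 B.r0=1
A.r0=2 B.r0=0
A.r0=2 B.r0=1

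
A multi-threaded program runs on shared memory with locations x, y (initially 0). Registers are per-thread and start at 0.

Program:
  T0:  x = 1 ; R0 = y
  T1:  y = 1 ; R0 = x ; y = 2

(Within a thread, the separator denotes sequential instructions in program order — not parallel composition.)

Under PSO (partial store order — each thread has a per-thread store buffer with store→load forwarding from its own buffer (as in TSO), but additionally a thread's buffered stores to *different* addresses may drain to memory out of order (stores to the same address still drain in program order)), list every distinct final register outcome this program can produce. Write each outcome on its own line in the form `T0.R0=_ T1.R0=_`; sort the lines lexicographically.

T0.R0=0 T1.R0=0
T0.R0=0 T1.R0=1
T0.R0=1 T1.R0=0
T0.R0=1 T1.R0=1
T0.R0=2 T1.R0=0
T0.R0=2 T1.R0=1

outcome vector order: (T0.R0,T1.R0)
|PSO outcomes| = 6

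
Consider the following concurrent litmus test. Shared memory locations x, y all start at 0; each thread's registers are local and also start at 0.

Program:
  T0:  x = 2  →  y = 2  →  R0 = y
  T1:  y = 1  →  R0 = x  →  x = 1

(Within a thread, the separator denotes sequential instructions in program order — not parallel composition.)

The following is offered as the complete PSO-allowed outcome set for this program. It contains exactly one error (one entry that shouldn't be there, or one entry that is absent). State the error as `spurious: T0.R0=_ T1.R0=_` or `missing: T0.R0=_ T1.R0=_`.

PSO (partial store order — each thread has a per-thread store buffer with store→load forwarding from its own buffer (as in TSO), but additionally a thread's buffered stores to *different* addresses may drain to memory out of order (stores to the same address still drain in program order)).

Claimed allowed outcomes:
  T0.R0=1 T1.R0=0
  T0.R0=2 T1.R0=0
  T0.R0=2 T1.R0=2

missing: T0.R0=1 T1.R0=2

outcome vector order: (T0.R0,T1.R0)
[PSO] allowed = {1/0 1/2 2/0 2/2}
PSO∖claimed = {1/2}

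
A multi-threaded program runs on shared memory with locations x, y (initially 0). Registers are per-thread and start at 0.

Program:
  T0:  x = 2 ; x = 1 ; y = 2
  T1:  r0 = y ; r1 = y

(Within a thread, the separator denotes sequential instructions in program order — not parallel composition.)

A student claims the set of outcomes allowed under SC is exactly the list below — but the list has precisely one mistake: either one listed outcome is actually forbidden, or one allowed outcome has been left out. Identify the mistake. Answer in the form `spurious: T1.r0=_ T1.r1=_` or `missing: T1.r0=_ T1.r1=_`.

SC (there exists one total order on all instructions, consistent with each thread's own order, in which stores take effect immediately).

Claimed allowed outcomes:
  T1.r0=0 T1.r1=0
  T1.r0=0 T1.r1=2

missing: T1.r0=2 T1.r1=2

outcome vector order: (T1.r0,T1.r1)
SC (3): 00, 02, 22
SC∖claimed = {22}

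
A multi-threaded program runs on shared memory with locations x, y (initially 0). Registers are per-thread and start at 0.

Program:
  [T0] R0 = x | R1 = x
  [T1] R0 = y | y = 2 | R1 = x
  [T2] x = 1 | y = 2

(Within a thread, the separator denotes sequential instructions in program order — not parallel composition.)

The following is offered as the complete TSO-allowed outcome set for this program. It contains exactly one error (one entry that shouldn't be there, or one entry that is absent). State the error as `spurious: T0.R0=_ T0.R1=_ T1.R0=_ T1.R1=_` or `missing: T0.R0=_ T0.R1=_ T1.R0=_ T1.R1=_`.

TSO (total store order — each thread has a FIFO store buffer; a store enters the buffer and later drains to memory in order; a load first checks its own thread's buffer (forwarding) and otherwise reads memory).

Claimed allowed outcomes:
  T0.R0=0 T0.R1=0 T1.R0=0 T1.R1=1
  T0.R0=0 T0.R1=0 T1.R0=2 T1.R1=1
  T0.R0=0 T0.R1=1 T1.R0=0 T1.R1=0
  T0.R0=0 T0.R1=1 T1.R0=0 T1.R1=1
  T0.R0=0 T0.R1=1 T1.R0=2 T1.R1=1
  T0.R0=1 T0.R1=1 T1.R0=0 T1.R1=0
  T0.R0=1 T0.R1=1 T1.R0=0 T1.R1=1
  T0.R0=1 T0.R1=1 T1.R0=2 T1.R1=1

outcome vector order: (T0.R0,T0.R1,T1.R0,T1.R1)
TSO (9): <0 0 0 0>, <0 0 0 1>, <0 0 2 1>, <0 1 0 0>, <0 1 0 1>, <0 1 2 1>, <1 1 0 0>, <1 1 0 1>, <1 1 2 1>
TSO∖claimed = {<0 0 0 0>}

missing: T0.R0=0 T0.R1=0 T1.R0=0 T1.R1=0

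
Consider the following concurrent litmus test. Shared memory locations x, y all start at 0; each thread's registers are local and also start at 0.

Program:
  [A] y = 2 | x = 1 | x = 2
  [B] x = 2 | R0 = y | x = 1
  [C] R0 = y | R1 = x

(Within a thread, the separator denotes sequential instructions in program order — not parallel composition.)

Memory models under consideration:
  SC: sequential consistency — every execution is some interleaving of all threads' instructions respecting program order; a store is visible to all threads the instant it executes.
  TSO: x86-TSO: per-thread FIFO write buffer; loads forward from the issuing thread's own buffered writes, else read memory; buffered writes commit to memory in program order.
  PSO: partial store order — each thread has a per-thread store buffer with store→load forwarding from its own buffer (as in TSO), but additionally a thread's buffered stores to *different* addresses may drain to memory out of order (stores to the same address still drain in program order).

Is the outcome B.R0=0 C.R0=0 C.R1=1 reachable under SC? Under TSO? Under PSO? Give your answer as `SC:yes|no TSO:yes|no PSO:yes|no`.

SC:yes TSO:yes PSO:yes

outcome vector order: (B.R0,C.R0,C.R1)
SC: 11 outcomes — {(0,0,0), (0,0,1), (0,0,2), (0,2,1), (0,2,2), (2,0,0), (2,0,1), (2,0,2), (2,2,0), (2,2,1), (2,2,2)}
TSO: 12 outcomes — {(0,0,0), (0,0,1), (0,0,2), (0,2,0), (0,2,1), (0,2,2), (2,0,0), (2,0,1), (2,0,2), (2,2,0), (2,2,1), (2,2,2)}
PSO: 12 outcomes — {(0,0,0), (0,0,1), (0,0,2), (0,2,0), (0,2,1), (0,2,2), (2,0,0), (2,0,1), (2,0,2), (2,2,0), (2,2,1), (2,2,2)}
target (0,0,1) ∈ {SC,TSO,PSO}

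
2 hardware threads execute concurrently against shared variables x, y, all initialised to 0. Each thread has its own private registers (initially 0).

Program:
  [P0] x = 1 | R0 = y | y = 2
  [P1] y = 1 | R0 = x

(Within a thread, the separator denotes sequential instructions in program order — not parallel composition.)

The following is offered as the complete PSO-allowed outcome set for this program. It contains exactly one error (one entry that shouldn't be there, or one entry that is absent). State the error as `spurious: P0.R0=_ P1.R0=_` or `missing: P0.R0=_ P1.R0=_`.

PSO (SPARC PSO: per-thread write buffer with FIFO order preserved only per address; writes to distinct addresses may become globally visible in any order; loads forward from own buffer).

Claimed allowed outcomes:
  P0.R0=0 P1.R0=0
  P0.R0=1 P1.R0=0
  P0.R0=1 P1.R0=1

missing: P0.R0=0 P1.R0=1

outcome vector order: (P0.R0,P1.R0)
PSO (4): 00, 01, 10, 11
PSO∖claimed = {01}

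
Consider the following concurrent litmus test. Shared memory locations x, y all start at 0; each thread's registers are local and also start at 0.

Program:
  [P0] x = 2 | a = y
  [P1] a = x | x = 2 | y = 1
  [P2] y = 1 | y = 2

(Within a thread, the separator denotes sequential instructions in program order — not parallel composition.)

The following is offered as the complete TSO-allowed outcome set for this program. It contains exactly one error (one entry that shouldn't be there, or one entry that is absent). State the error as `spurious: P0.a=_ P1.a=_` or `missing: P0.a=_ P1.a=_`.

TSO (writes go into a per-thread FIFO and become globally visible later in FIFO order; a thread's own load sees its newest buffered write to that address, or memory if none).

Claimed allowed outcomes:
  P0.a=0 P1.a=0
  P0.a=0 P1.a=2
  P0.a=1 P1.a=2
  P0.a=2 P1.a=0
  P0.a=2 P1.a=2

outcome vector order: (P0.a,P1.a)
under TSO → <0 0>, <0 2>, <1 0>, <1 2>, <2 0>, <2 2>
TSO∖claimed = {<1 0>}

missing: P0.a=1 P1.a=0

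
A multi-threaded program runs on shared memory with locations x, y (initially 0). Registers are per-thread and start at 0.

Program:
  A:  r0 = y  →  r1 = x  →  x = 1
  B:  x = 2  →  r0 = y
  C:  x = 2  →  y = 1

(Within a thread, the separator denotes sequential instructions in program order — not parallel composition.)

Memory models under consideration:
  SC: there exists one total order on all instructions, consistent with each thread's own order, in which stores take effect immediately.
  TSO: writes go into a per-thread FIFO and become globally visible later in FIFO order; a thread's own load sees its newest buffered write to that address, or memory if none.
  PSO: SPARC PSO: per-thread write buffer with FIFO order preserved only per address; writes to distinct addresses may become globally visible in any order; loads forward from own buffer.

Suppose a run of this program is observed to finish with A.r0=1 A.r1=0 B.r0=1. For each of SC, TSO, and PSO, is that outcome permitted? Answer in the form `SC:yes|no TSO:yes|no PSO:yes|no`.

outcome vector order: (A.r0,A.r1,B.r0)
under SC → 0/0/0 0/0/1 0/2/0 0/2/1 1/2/0 1/2/1
under TSO → 0/0/0 0/0/1 0/2/0 0/2/1 1/2/0 1/2/1
under PSO → 0/0/0 0/0/1 0/2/0 0/2/1 1/0/0 1/0/1 1/2/0 1/2/1
target 1/0/1 ∈ {PSO}

SC:no TSO:no PSO:yes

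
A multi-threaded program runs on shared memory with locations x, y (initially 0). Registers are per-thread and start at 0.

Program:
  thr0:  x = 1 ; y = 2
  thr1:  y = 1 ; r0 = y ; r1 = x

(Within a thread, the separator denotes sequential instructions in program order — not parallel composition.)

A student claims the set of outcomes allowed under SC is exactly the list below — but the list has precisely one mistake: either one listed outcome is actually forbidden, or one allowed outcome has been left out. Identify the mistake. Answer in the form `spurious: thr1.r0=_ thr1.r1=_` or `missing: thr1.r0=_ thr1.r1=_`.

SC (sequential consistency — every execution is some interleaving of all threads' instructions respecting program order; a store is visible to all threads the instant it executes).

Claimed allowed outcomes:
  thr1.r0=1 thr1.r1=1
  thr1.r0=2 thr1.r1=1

outcome vector order: (thr1.r0,thr1.r1)
[SC] allowed = {1/0 1/1 2/1}
SC∖claimed = {1/0}

missing: thr1.r0=1 thr1.r1=0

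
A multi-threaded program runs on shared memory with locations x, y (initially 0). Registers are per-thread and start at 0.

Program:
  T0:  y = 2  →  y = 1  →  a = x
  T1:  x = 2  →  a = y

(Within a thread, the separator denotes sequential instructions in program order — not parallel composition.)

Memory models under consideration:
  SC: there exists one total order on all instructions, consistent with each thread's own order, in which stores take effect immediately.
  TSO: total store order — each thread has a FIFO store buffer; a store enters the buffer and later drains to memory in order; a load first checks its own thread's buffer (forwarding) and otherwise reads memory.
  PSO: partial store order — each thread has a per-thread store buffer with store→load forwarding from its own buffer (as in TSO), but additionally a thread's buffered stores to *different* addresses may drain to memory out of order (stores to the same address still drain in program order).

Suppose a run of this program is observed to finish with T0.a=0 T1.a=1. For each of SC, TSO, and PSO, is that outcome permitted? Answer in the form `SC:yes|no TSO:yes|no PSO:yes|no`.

outcome vector order: (T0.a,T1.a)
[SC] allowed = {<0 1>, <2 0>, <2 1>, <2 2>}
[TSO] allowed = {<0 0>, <0 1>, <0 2>, <2 0>, <2 1>, <2 2>}
[PSO] allowed = {<0 0>, <0 1>, <0 2>, <2 0>, <2 1>, <2 2>}
target <0 1> ∈ {SC,TSO,PSO}

SC:yes TSO:yes PSO:yes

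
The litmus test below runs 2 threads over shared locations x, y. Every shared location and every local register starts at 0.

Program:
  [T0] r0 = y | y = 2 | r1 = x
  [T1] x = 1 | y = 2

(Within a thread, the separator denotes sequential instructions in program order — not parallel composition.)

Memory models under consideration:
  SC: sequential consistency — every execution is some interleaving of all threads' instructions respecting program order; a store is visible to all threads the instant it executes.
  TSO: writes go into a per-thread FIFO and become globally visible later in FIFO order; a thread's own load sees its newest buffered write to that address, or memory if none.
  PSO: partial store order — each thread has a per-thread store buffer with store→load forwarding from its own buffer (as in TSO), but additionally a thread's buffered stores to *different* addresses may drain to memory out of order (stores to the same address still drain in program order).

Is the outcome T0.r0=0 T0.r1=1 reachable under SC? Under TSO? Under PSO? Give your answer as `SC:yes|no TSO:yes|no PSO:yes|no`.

SC:yes TSO:yes PSO:yes

outcome vector order: (T0.r0,T0.r1)
under SC → <0 0> <0 1> <2 1>
under TSO → <0 0> <0 1> <2 1>
under PSO → <0 0> <0 1> <2 0> <2 1>
target <0 1> ∈ {SC,TSO,PSO}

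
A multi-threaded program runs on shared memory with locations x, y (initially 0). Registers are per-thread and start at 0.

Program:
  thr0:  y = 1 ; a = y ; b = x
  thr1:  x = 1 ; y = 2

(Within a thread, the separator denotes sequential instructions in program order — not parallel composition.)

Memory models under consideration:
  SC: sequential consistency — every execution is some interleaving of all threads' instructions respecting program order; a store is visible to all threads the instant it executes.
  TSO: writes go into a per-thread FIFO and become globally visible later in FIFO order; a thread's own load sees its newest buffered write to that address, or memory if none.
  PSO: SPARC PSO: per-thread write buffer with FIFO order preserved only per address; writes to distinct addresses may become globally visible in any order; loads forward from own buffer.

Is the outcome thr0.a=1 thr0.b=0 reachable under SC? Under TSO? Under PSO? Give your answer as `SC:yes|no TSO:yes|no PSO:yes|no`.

SC:yes TSO:yes PSO:yes

outcome vector order: (thr0.a,thr0.b)
under SC → 1/0 1/1 2/1
under TSO → 1/0 1/1 2/1
under PSO → 1/0 1/1 2/0 2/1
target 1/0 ∈ {SC,TSO,PSO}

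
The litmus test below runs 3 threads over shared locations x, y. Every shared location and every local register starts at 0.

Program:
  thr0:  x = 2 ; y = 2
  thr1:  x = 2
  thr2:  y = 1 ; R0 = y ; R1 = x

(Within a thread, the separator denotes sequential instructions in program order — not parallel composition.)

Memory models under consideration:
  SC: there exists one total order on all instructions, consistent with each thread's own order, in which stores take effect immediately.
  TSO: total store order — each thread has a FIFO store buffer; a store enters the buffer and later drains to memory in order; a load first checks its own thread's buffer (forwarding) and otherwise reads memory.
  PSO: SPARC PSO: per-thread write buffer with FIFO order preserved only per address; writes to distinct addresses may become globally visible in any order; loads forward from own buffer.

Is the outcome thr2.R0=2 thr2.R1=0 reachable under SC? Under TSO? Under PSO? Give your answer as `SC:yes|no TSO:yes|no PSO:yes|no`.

outcome vector order: (thr2.R0,thr2.R1)
[SC] allowed = {(1,0); (1,2); (2,2)}
[TSO] allowed = {(1,0); (1,2); (2,2)}
[PSO] allowed = {(1,0); (1,2); (2,0); (2,2)}
target (2,0) ∈ {PSO}

SC:no TSO:no PSO:yes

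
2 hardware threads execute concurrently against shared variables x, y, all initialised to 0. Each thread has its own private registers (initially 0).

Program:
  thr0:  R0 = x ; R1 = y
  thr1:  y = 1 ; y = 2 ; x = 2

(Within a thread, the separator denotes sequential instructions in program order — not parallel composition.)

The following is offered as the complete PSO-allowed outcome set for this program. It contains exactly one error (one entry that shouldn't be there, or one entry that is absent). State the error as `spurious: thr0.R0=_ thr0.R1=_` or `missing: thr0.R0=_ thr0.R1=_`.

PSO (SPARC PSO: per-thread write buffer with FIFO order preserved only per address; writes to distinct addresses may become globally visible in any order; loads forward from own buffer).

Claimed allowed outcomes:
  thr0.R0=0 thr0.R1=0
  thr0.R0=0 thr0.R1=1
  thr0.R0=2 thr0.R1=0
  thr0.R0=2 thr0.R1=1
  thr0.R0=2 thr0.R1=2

missing: thr0.R0=0 thr0.R1=2

outcome vector order: (thr0.R0,thr0.R1)
PSO (6): (0,0), (0,1), (0,2), (2,0), (2,1), (2,2)
PSO∖claimed = {(0,2)}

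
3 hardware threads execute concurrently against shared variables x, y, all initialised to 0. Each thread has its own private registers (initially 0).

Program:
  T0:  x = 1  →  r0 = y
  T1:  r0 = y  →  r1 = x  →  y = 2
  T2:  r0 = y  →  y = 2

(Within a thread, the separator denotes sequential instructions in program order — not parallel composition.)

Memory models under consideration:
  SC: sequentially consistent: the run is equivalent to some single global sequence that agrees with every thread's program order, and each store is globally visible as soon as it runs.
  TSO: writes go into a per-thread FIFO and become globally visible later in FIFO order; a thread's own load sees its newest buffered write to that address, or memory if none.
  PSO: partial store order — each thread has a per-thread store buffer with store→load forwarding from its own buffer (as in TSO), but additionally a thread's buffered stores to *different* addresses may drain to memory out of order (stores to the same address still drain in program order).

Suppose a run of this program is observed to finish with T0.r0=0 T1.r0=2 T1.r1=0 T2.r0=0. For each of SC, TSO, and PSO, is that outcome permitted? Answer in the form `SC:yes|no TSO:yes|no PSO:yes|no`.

outcome vector order: (T0.r0,T1.r0,T1.r1,T2.r0)
under SC → 0000 0002 0010 0012 0210 2000 2002 2010 2012 2200 2210
under TSO → 0000 0002 0010 0012 0200 0210 2000 2002 2010 2012 2200 2210
under PSO → 0000 0002 0010 0012 0200 0210 2000 2002 2010 2012 2200 2210
target 0200 ∈ {TSO,PSO}

SC:no TSO:yes PSO:yes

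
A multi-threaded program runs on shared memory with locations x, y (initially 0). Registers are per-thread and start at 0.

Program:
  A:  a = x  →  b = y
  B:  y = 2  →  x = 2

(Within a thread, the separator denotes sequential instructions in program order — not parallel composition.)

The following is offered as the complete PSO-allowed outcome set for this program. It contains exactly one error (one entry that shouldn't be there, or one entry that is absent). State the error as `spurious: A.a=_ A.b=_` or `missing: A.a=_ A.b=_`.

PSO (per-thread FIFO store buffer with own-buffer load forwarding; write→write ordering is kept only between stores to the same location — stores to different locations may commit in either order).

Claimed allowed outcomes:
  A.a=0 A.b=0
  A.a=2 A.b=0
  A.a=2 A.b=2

missing: A.a=0 A.b=2

outcome vector order: (A.a,A.b)
under PSO → 0/0; 0/2; 2/0; 2/2
PSO∖claimed = {0/2}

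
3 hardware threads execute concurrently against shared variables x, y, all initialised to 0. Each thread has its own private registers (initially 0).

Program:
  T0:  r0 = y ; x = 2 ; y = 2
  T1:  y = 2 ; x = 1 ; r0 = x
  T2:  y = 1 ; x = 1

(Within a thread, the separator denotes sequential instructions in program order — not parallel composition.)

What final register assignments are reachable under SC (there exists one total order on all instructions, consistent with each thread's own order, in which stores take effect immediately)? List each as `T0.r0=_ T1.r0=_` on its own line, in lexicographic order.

T0.r0=0 T1.r0=1
T0.r0=0 T1.r0=2
T0.r0=1 T1.r0=1
T0.r0=1 T1.r0=2
T0.r0=2 T1.r0=1
T0.r0=2 T1.r0=2

outcome vector order: (T0.r0,T1.r0)
|SC outcomes| = 6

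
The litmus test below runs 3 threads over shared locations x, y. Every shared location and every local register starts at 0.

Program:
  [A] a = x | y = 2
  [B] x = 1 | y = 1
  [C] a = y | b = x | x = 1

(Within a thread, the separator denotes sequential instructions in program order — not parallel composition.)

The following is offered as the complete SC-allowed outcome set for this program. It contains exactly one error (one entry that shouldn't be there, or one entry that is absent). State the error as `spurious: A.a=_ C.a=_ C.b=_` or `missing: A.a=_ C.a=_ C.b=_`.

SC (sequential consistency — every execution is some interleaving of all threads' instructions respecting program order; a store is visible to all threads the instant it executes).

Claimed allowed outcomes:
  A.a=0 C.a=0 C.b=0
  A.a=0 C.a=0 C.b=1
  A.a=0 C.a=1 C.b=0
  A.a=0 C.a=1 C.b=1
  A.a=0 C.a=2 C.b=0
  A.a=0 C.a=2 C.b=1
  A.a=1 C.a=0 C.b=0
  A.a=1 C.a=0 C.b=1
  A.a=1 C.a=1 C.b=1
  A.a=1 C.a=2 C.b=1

spurious: A.a=0 C.a=1 C.b=0

outcome vector order: (A.a,C.a,C.b)
SC (9): <0 0 0>; <0 0 1>; <0 1 1>; <0 2 0>; <0 2 1>; <1 0 0>; <1 0 1>; <1 1 1>; <1 2 1>
claimed∖SC = {<0 1 0>}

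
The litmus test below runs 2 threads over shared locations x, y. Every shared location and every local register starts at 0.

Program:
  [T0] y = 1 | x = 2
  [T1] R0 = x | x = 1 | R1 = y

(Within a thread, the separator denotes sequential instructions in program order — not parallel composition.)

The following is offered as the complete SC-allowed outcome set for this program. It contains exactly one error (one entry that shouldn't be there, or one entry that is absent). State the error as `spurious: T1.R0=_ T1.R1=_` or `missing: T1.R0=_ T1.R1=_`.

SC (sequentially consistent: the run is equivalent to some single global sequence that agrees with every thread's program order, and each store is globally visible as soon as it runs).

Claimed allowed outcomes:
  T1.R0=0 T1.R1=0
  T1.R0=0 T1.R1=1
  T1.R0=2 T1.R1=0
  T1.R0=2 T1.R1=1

outcome vector order: (T1.R0,T1.R1)
[SC] allowed = {00; 01; 21}
claimed∖SC = {20}

spurious: T1.R0=2 T1.R1=0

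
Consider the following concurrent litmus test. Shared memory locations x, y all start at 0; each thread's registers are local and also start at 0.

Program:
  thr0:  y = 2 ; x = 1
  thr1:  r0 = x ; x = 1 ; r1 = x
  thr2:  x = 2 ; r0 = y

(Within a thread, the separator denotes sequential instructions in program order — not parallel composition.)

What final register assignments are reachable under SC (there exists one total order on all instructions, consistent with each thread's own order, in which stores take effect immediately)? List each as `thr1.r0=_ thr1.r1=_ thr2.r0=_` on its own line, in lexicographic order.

thr1.r0=0 thr1.r1=1 thr2.r0=0
thr1.r0=0 thr1.r1=1 thr2.r0=2
thr1.r0=0 thr1.r1=2 thr2.r0=0
thr1.r0=0 thr1.r1=2 thr2.r0=2
thr1.r0=1 thr1.r1=1 thr2.r0=0
thr1.r0=1 thr1.r1=1 thr2.r0=2
thr1.r0=1 thr1.r1=2 thr2.r0=2
thr1.r0=2 thr1.r1=1 thr2.r0=0
thr1.r0=2 thr1.r1=1 thr2.r0=2

outcome vector order: (thr1.r0,thr1.r1,thr2.r0)
|SC outcomes| = 9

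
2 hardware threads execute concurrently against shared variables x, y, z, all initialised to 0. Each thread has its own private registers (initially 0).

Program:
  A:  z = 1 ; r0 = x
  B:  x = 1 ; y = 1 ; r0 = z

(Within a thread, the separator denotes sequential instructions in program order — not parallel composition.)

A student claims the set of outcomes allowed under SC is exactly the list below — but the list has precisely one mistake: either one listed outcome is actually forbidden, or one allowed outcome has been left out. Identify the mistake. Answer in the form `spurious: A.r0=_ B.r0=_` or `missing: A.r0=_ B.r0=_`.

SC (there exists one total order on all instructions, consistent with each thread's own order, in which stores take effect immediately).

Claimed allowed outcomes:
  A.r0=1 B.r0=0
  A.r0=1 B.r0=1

outcome vector order: (A.r0,B.r0)
SC (3): <0 1>; <1 0>; <1 1>
SC∖claimed = {<0 1>}

missing: A.r0=0 B.r0=1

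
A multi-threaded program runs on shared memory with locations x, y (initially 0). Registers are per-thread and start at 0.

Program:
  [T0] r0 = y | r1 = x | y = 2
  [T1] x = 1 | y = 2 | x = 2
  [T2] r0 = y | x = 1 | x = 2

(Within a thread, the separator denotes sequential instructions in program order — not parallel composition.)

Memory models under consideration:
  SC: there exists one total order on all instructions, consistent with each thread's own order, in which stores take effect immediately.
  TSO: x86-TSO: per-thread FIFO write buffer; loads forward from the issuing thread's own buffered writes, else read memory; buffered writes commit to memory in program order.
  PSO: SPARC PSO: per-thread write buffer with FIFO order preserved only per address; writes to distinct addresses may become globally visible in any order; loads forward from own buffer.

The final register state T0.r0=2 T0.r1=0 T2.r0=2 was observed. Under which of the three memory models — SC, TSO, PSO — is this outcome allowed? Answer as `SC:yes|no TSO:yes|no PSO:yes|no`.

outcome vector order: (T0.r0,T0.r1,T2.r0)
SC: 10 outcomes — {0/0/0 0/0/2 0/1/0 0/1/2 0/2/0 0/2/2 2/1/0 2/1/2 2/2/0 2/2/2}
TSO: 10 outcomes — {0/0/0 0/0/2 0/1/0 0/1/2 0/2/0 0/2/2 2/1/0 2/1/2 2/2/0 2/2/2}
PSO: 12 outcomes — {0/0/0 0/0/2 0/1/0 0/1/2 0/2/0 0/2/2 2/0/0 2/0/2 2/1/0 2/1/2 2/2/0 2/2/2}
target 2/0/2 ∈ {PSO}

SC:no TSO:no PSO:yes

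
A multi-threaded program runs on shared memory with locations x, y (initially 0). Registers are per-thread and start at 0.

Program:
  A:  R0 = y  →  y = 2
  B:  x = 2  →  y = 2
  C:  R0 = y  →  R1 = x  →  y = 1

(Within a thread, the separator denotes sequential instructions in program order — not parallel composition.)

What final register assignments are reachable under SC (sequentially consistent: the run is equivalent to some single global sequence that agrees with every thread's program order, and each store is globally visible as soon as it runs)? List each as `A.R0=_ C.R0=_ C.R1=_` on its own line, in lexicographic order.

outcome vector order: (A.R0,C.R0,C.R1)
|SC outcomes| = 10

A.R0=0 C.R0=0 C.R1=0
A.R0=0 C.R0=0 C.R1=2
A.R0=0 C.R0=2 C.R1=0
A.R0=0 C.R0=2 C.R1=2
A.R0=1 C.R0=0 C.R1=0
A.R0=1 C.R0=0 C.R1=2
A.R0=1 C.R0=2 C.R1=2
A.R0=2 C.R0=0 C.R1=0
A.R0=2 C.R0=0 C.R1=2
A.R0=2 C.R0=2 C.R1=2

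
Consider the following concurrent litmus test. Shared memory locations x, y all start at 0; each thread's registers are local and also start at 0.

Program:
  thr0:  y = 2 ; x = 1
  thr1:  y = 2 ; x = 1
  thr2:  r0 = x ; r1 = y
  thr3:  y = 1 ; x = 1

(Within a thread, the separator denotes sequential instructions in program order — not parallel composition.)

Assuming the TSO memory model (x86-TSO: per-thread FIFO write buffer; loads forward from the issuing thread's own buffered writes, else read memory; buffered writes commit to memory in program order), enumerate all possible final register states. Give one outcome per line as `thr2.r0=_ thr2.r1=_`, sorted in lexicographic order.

thr2.r0=0 thr2.r1=0
thr2.r0=0 thr2.r1=1
thr2.r0=0 thr2.r1=2
thr2.r0=1 thr2.r1=1
thr2.r0=1 thr2.r1=2

outcome vector order: (thr2.r0,thr2.r1)
|TSO outcomes| = 5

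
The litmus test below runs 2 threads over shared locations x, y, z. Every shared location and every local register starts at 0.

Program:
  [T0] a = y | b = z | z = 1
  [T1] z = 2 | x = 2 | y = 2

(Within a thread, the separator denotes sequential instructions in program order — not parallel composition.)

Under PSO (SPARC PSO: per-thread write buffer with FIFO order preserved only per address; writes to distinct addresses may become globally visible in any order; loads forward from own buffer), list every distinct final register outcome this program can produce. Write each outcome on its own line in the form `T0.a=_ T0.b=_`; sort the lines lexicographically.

outcome vector order: (T0.a,T0.b)
|PSO outcomes| = 4

T0.a=0 T0.b=0
T0.a=0 T0.b=2
T0.a=2 T0.b=0
T0.a=2 T0.b=2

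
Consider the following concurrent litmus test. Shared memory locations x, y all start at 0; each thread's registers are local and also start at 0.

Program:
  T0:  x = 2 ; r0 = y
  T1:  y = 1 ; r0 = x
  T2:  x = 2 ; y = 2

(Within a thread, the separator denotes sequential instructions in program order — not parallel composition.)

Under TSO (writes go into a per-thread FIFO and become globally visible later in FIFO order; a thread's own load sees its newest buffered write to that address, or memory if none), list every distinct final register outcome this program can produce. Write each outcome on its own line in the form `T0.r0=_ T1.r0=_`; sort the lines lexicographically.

T0.r0=0 T1.r0=0
T0.r0=0 T1.r0=2
T0.r0=1 T1.r0=0
T0.r0=1 T1.r0=2
T0.r0=2 T1.r0=0
T0.r0=2 T1.r0=2

outcome vector order: (T0.r0,T1.r0)
|TSO outcomes| = 6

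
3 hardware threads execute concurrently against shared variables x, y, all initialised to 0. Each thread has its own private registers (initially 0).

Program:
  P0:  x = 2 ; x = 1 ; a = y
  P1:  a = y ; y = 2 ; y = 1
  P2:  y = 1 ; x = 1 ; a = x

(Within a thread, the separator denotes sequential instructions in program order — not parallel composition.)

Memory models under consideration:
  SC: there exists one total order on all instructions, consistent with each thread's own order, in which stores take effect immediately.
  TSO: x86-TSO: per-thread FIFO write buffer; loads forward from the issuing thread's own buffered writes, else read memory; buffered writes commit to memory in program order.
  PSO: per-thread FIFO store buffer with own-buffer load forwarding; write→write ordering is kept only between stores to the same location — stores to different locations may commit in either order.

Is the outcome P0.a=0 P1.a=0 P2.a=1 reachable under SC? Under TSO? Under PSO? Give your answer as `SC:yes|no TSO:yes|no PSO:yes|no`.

outcome vector order: (P0.a,P1.a,P2.a)
SC (10): 0/0/1; 0/1/1; 1/0/1; 1/0/2; 1/1/1; 1/1/2; 2/0/1; 2/0/2; 2/1/1; 2/1/2
TSO (12): 0/0/1; 0/0/2; 0/1/1; 0/1/2; 1/0/1; 1/0/2; 1/1/1; 1/1/2; 2/0/1; 2/0/2; 2/1/1; 2/1/2
PSO (12): 0/0/1; 0/0/2; 0/1/1; 0/1/2; 1/0/1; 1/0/2; 1/1/1; 1/1/2; 2/0/1; 2/0/2; 2/1/1; 2/1/2
target 0/0/1 ∈ {SC,TSO,PSO}

SC:yes TSO:yes PSO:yes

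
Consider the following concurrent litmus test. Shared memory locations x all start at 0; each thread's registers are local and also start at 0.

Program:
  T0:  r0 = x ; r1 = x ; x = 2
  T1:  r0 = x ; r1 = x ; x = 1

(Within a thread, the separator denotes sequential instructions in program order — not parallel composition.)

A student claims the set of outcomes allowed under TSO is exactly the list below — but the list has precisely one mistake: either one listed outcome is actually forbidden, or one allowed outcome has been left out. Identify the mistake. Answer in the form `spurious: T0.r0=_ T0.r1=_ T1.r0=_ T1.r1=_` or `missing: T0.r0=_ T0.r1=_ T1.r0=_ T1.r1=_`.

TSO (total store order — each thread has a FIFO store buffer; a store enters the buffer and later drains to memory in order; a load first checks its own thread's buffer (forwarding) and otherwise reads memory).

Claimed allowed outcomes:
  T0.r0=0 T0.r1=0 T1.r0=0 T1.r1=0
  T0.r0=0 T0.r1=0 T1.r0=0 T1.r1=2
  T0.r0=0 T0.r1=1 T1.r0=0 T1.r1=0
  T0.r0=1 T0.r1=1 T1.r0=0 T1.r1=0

missing: T0.r0=0 T0.r1=0 T1.r0=2 T1.r1=2

outcome vector order: (T0.r0,T0.r1,T1.r0,T1.r1)
TSO (5): 0000; 0002; 0022; 0100; 1100
TSO∖claimed = {0022}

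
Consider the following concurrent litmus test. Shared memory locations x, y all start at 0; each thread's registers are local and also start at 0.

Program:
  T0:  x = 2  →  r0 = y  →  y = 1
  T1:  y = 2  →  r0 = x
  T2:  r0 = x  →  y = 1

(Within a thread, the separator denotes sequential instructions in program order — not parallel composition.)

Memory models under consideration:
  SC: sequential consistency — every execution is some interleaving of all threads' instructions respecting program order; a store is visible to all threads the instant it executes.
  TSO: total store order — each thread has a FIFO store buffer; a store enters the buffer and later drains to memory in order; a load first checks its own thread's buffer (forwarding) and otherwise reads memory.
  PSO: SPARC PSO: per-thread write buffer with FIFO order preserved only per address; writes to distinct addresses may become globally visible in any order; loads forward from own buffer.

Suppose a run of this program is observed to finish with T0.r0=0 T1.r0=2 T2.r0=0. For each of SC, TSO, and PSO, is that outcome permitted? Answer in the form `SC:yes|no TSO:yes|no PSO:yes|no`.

SC:yes TSO:yes PSO:yes

outcome vector order: (T0.r0,T1.r0,T2.r0)
SC: 10 outcomes — {(0,2,0) (0,2,2) (1,0,0) (1,0,2) (1,2,0) (1,2,2) (2,0,0) (2,0,2) (2,2,0) (2,2,2)}
TSO: 12 outcomes — {(0,0,0) (0,0,2) (0,2,0) (0,2,2) (1,0,0) (1,0,2) (1,2,0) (1,2,2) (2,0,0) (2,0,2) (2,2,0) (2,2,2)}
PSO: 12 outcomes — {(0,0,0) (0,0,2) (0,2,0) (0,2,2) (1,0,0) (1,0,2) (1,2,0) (1,2,2) (2,0,0) (2,0,2) (2,2,0) (2,2,2)}
target (0,2,0) ∈ {SC,TSO,PSO}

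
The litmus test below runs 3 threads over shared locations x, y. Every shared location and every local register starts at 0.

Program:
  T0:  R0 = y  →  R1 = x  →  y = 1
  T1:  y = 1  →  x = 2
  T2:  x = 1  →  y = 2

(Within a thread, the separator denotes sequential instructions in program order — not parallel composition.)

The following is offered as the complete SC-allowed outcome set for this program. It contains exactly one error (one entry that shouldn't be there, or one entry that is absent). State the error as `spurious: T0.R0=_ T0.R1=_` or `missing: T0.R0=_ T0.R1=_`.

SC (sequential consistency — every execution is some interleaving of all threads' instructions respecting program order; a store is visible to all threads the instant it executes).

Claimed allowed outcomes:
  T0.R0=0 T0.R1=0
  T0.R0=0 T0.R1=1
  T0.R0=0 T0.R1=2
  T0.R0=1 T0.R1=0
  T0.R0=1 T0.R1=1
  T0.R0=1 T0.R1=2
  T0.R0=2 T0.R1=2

missing: T0.R0=2 T0.R1=1

outcome vector order: (T0.R0,T0.R1)
SC (8): <0 0>, <0 1>, <0 2>, <1 0>, <1 1>, <1 2>, <2 1>, <2 2>
SC∖claimed = {<2 1>}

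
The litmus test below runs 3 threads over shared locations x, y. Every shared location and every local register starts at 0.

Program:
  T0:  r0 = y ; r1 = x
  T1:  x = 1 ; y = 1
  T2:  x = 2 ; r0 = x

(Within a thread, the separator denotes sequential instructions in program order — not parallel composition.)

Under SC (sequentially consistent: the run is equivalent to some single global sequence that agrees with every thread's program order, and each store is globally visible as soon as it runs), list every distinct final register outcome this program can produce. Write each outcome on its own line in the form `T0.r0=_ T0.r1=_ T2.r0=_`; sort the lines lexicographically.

outcome vector order: (T0.r0,T0.r1,T2.r0)
|SC outcomes| = 9

T0.r0=0 T0.r1=0 T2.r0=1
T0.r0=0 T0.r1=0 T2.r0=2
T0.r0=0 T0.r1=1 T2.r0=1
T0.r0=0 T0.r1=1 T2.r0=2
T0.r0=0 T0.r1=2 T2.r0=1
T0.r0=0 T0.r1=2 T2.r0=2
T0.r0=1 T0.r1=1 T2.r0=1
T0.r0=1 T0.r1=1 T2.r0=2
T0.r0=1 T0.r1=2 T2.r0=2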